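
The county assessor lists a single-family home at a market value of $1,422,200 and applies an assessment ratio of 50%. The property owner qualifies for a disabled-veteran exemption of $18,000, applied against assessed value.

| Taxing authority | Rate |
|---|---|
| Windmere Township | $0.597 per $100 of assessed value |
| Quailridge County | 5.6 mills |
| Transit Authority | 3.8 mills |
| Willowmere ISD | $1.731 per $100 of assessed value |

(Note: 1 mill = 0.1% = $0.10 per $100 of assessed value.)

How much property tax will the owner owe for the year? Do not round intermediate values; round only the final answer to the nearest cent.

$22,650.51

Assessed value = $1,422,200 × 0.5 = $711,100
Taxable value = $711,100 − $18,000 = $693,100
Windmere Township: $693,100 × 0.00597 = $4,137.807
Quailridge County: $693,100 × 0.0056 = $3,881.36
Transit Authority: $693,100 × 0.0038 = $2,633.78
Willowmere ISD: $693,100 × 0.01731 = $11,997.561
Total = $22,650.508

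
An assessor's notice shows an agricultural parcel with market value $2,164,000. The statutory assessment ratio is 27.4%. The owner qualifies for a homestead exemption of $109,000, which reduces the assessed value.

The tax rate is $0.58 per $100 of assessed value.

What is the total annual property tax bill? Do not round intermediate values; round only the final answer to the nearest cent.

$2,806.83

Assessed value = $2,164,000 × 0.274 = $592,936
Taxable value = $592,936 − $109,000 = $483,936
Tax = $483,936 × 0.0058 = $2,806.8288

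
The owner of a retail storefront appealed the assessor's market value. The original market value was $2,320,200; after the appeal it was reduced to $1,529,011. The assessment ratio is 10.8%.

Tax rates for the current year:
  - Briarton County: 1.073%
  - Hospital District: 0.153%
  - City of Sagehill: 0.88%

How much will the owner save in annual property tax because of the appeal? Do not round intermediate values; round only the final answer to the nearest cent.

$1,799.54

Old assessed value = $2,320,200 × 0.108 = $250,581.6
New assessed value = $1,529,011 × 0.108 = $165,133.188
Combined rate = 0.01073 + 0.00153 + 0.0088 = 0.02106
Old tax = $250,581.6 × 0.02106 = $5,277.248496
New tax = $165,133.188 × 0.02106 = $3,477.70493928
Reduction = $5,277.248496 − $3,477.70493928 = $1,799.54355672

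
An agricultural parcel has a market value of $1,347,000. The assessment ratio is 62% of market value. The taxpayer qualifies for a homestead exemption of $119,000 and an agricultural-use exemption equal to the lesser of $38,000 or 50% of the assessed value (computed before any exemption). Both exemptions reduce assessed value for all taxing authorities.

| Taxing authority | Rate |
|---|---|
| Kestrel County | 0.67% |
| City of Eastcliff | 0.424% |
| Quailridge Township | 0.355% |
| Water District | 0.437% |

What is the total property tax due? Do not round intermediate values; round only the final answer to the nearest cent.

Assessed value = $1,347,000 × 0.62 = $835,140
Agricultural-use exemption = min($38,000, 50% × $835,140) = min($38,000, $417,570) = $38,000 (dollar cap binds)
Taxable value = $835,140 − $119,000 − $38,000 = $678,140
Kestrel County: $678,140 × 0.0067 = $4,543.538
City of Eastcliff: $678,140 × 0.00424 = $2,875.3136
Quailridge Township: $678,140 × 0.00355 = $2,407.397
Water District: $678,140 × 0.00437 = $2,963.4718
Total = $12,789.7204

$12,789.72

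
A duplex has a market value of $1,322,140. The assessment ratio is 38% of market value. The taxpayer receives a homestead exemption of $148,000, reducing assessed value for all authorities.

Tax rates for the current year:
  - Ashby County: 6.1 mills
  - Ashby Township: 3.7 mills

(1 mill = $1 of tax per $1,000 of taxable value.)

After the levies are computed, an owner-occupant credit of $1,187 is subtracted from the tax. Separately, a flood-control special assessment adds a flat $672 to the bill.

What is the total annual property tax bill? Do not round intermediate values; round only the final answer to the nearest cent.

Assessed value = $1,322,140 × 0.38 = $502,413.2
Taxable value = $502,413.2 − $148,000 = $354,413.2
Ashby County: $354,413.2 × 0.0061 = $2,161.92052
Ashby Township: $354,413.2 × 0.0037 = $1,311.32884
Levies subtotal = $3,473.24936
After credit = $3,473.24936 − $1,187 = $2,286.24936
Total = $2,286.24936 + $672 = $2,958.24936

$2,958.25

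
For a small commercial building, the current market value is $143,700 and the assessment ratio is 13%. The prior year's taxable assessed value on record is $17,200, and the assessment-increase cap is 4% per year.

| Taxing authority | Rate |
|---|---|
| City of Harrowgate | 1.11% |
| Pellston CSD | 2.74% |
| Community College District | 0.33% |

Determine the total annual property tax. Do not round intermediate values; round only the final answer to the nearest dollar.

$748

Uncapped assessed value = $143,700 × 0.13 = $18,681
Cap limit = $17,200 × 1.04 = $17,888
Taxable assessed value = min($18,681, $17,888) = $17,888 (cap binds)
City of Harrowgate: $17,888 × 0.0111 = $198.5568
Pellston CSD: $17,888 × 0.0274 = $490.1312
Community College District: $17,888 × 0.0033 = $59.0304
Total = $747.7184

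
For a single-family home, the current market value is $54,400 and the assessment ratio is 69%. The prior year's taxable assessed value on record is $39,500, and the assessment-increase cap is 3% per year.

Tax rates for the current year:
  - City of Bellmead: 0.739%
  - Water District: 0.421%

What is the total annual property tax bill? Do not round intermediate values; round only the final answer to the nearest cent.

$435.42

Uncapped assessed value = $54,400 × 0.69 = $37,536
Cap limit = $39,500 × 1.03 = $40,685
Taxable assessed value = min($37,536, $40,685) = $37,536 (cap does not bind)
City of Bellmead: $37,536 × 0.00739 = $277.39104
Water District: $37,536 × 0.00421 = $158.02656
Total = $435.4176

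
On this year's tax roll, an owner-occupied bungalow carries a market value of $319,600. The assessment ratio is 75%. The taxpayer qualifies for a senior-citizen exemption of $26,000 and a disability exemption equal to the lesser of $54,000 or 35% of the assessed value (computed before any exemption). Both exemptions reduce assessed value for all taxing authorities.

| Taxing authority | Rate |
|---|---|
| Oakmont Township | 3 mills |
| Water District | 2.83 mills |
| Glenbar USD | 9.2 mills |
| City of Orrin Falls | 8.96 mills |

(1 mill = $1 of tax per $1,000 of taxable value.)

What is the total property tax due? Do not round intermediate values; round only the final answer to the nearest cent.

$3,831.20

Assessed value = $319,600 × 0.75 = $239,700
Disability exemption = min($54,000, 35% × $239,700) = min($54,000, $83,895) = $54,000 (dollar cap binds)
Taxable value = $239,700 − $26,000 − $54,000 = $159,700
Oakmont Township: $159,700 × 0.003 = $479.1
Water District: $159,700 × 0.00283 = $451.951
Glenbar USD: $159,700 × 0.0092 = $1,469.24
City of Orrin Falls: $159,700 × 0.00896 = $1,430.912
Total = $3,831.203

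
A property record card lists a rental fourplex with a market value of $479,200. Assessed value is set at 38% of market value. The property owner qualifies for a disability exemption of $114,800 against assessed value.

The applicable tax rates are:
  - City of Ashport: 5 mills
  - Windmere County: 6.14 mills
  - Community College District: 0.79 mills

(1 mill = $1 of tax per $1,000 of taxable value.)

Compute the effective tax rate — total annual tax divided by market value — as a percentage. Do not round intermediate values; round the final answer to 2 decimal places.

0.17%

Assessed value = $479,200 × 0.38 = $182,096
Taxable value = $182,096 − $114,800 = $67,296
City of Ashport: $67,296 × 0.005 = $336.48
Windmere County: $67,296 × 0.00614 = $413.19744
Community College District: $67,296 × 0.00079 = $53.16384
Total tax = $802.84128
Effective rate = $802.84128 ÷ $479,200 = 0.17% of market value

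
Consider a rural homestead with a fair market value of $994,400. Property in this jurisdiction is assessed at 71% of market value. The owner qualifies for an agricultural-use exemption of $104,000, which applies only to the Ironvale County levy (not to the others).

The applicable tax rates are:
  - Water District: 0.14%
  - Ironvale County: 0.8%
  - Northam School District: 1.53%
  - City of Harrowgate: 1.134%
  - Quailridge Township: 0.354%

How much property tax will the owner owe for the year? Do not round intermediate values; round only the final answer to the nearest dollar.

Assessed value = $994,400 × 0.71 = $706,024
Water District: $706,024 × 0.0014 = $988.4336
Ironvale County: ($706,024 − $104,000) × 0.008 = $602,024 × 0.008 = $4,816.192
Northam School District: $706,024 × 0.0153 = $10,802.1672
City of Harrowgate: $706,024 × 0.01134 = $8,006.31216
Quailridge Township: $706,024 × 0.00354 = $2,499.32496
Total = $27,112.42992

$27,112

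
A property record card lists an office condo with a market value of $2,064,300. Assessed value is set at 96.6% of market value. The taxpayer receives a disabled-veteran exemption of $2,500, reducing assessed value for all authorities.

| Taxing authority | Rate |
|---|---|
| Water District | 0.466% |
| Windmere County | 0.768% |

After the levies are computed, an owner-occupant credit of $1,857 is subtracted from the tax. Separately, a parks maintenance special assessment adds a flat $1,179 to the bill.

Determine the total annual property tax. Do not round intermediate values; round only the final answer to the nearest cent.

Assessed value = $2,064,300 × 0.966 = $1,994,113.8
Taxable value = $1,994,113.8 − $2,500 = $1,991,613.8
Water District: $1,991,613.8 × 0.00466 = $9,280.920308
Windmere County: $1,991,613.8 × 0.00768 = $15,295.593984
Levies subtotal = $24,576.514292
After credit = $24,576.514292 − $1,857 = $22,719.514292
Total = $22,719.514292 + $1,179 = $23,898.514292

$23,898.51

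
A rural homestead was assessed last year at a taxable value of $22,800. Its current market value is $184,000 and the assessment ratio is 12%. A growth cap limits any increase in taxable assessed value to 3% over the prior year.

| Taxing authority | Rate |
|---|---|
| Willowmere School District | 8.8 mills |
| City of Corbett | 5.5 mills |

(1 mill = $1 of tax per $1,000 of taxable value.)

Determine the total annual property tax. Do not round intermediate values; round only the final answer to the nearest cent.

$315.74

Uncapped assessed value = $184,000 × 0.12 = $22,080
Cap limit = $22,800 × 1.03 = $23,484
Taxable assessed value = min($22,080, $23,484) = $22,080 (cap does not bind)
Willowmere School District: $22,080 × 0.0088 = $194.304
City of Corbett: $22,080 × 0.0055 = $121.44
Total = $315.744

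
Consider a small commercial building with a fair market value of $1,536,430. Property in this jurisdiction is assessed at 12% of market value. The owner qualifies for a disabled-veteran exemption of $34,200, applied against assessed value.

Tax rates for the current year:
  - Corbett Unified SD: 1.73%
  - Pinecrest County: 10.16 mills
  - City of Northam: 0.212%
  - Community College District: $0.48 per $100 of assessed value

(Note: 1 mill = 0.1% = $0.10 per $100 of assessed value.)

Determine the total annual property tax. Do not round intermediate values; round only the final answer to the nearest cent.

Assessed value = $1,536,430 × 0.12 = $184,371.6
Taxable value = $184,371.6 − $34,200 = $150,171.6
Corbett Unified SD: $150,171.6 × 0.0173 = $2,597.96868
Pinecrest County: $150,171.6 × 0.01016 = $1,525.743456
City of Northam: $150,171.6 × 0.00212 = $318.363792
Community College District: $150,171.6 × 0.0048 = $720.82368
Total = $5,162.899608

$5,162.90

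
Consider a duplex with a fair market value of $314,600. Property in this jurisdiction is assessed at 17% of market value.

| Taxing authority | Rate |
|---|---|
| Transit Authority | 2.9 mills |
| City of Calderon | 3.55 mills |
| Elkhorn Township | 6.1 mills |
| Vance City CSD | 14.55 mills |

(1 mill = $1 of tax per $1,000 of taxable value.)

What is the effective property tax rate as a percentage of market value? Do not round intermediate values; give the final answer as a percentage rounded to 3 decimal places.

Assessed value = $314,600 × 0.17 = $53,482
Transit Authority: $53,482 × 0.0029 = $155.0978
City of Calderon: $53,482 × 0.00355 = $189.8611
Elkhorn Township: $53,482 × 0.0061 = $326.2402
Vance City CSD: $53,482 × 0.01455 = $778.1631
Total tax = $1,449.3622
Effective rate = $1,449.3622 ÷ $314,600 = 0.461% of market value

0.461%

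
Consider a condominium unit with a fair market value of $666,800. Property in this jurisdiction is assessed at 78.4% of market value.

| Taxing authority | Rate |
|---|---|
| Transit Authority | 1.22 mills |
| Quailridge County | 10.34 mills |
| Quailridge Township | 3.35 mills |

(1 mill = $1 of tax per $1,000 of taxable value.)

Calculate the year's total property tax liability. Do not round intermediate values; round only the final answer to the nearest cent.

$7,794.52

Assessed value = $666,800 × 0.784 = $522,771.2
Transit Authority: $522,771.2 × 0.00122 = $637.780864
Quailridge County: $522,771.2 × 0.01034 = $5,405.454208
Quailridge Township: $522,771.2 × 0.00335 = $1,751.28352
Total = $637.780864 + $5,405.454208 + $1,751.28352 = $7,794.518592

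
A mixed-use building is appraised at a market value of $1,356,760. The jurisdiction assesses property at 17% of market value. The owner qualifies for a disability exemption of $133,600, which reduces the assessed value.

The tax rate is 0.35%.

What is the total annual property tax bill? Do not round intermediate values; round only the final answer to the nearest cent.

$339.67

Assessed value = $1,356,760 × 0.17 = $230,649.2
Taxable value = $230,649.2 − $133,600 = $97,049.2
Tax = $97,049.2 × 0.0035 = $339.6722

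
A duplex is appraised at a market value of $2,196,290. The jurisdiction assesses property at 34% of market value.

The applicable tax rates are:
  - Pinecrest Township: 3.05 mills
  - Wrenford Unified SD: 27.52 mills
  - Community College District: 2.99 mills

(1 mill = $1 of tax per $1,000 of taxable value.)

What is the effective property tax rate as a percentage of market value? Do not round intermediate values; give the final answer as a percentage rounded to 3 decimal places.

Assessed value = $2,196,290 × 0.34 = $746,738.6
Pinecrest Township: $746,738.6 × 0.00305 = $2,277.55273
Wrenford Unified SD: $746,738.6 × 0.02752 = $20,550.246272
Community College District: $746,738.6 × 0.00299 = $2,232.748414
Total tax = $25,060.547416
Effective rate = $25,060.547416 ÷ $2,196,290 = 1.141% of market value

1.141%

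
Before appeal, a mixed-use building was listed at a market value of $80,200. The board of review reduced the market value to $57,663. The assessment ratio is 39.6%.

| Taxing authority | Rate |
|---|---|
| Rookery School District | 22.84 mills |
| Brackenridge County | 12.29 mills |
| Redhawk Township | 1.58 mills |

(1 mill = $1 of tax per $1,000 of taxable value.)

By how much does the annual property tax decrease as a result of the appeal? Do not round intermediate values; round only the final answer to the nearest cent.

$327.62

Old assessed value = $80,200 × 0.396 = $31,759.2
New assessed value = $57,663 × 0.396 = $22,834.548
Combined rate = 0.02284 + 0.01229 + 0.00158 = 0.03671
Old tax = $31,759.2 × 0.03671 = $1,165.880232
New tax = $22,834.548 × 0.03671 = $838.25625708
Reduction = $1,165.880232 − $838.25625708 = $327.62397492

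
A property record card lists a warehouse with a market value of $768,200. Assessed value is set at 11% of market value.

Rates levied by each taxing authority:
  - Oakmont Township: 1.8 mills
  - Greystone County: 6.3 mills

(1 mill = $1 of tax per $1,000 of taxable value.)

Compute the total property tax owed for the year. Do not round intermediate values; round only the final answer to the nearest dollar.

Assessed value = $768,200 × 0.11 = $84,502
Oakmont Township: $84,502 × 0.0018 = $152.1036
Greystone County: $84,502 × 0.0063 = $532.3626
Total = $152.1036 + $532.3626 = $684.4662

$684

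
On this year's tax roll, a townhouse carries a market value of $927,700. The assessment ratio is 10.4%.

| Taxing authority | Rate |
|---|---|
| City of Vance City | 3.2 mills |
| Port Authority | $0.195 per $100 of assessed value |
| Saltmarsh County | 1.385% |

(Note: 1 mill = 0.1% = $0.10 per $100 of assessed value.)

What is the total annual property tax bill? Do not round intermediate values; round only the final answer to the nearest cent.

Assessed value = $927,700 × 0.104 = $96,480.8
City of Vance City: $96,480.8 × 0.0032 = $308.73856
Port Authority: $96,480.8 × 0.00195 = $188.13756
Saltmarsh County: $96,480.8 × 0.01385 = $1,336.25908
Total = $1,833.1352

$1,833.14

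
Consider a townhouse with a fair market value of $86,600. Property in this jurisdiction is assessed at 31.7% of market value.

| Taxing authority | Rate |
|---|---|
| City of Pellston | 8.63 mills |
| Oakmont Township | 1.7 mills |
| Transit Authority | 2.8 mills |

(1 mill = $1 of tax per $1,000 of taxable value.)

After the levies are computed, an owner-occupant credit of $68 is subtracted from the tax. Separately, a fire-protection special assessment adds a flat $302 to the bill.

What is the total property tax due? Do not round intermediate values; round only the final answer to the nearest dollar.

$594

Assessed value = $86,600 × 0.317 = $27,452.2
City of Pellston: $27,452.2 × 0.00863 = $236.912486
Oakmont Township: $27,452.2 × 0.0017 = $46.66874
Transit Authority: $27,452.2 × 0.0028 = $76.86616
Levies subtotal = $360.447386
After credit = $360.447386 − $68 = $292.447386
Total = $292.447386 + $302 = $594.447386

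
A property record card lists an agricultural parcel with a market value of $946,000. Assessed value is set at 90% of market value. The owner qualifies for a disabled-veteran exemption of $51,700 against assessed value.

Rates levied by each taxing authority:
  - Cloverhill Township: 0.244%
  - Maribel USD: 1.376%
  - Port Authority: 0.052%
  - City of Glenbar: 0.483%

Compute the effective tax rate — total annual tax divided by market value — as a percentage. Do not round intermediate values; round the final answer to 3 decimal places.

1.822%

Assessed value = $946,000 × 0.9 = $851,400
Taxable value = $851,400 − $51,700 = $799,700
Cloverhill Township: $799,700 × 0.00244 = $1,951.268
Maribel USD: $799,700 × 0.01376 = $11,003.872
Port Authority: $799,700 × 0.00052 = $415.844
City of Glenbar: $799,700 × 0.00483 = $3,862.551
Total tax = $17,233.535
Effective rate = $17,233.535 ÷ $946,000 = 1.822% of market value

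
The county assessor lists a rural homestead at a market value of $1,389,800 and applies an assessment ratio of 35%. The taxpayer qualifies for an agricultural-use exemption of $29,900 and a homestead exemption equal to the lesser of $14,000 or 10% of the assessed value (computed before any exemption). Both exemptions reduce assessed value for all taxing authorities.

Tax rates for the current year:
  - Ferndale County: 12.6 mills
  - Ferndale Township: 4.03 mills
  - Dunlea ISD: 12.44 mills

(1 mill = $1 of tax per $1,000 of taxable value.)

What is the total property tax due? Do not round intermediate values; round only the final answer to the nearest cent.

Assessed value = $1,389,800 × 0.35 = $486,430
Homestead exemption = min($14,000, 10% × $486,430) = min($14,000, $48,643) = $14,000 (dollar cap binds)
Taxable value = $486,430 − $29,900 − $14,000 = $442,530
Ferndale County: $442,530 × 0.0126 = $5,575.878
Ferndale Township: $442,530 × 0.00403 = $1,783.3959
Dunlea ISD: $442,530 × 0.01244 = $5,505.0732
Total = $12,864.3471

$12,864.35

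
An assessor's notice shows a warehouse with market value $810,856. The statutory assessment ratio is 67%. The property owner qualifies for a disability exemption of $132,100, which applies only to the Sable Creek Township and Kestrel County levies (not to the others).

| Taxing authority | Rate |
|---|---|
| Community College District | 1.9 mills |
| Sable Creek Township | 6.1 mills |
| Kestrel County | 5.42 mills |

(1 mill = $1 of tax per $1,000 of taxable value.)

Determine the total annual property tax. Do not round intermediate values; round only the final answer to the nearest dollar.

Assessed value = $810,856 × 0.67 = $543,273.52
Community College District: $543,273.52 × 0.0019 = $1,032.219688
Sable Creek Township: ($543,273.52 − $132,100) × 0.0061 = $411,173.52 × 0.0061 = $2,508.158472
Kestrel County: ($543,273.52 − $132,100) × 0.00542 = $411,173.52 × 0.00542 = $2,228.5604784
Total = $5,768.9386384

$5,769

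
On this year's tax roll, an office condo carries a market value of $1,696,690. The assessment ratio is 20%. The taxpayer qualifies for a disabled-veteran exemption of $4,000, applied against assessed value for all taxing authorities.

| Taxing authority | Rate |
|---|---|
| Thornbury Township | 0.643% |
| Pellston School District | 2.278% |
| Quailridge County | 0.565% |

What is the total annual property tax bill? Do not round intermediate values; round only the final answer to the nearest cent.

Assessed value = $1,696,690 × 0.2 = $339,338
Taxable value = $339,338 − $4,000 = $335,338
Thornbury Township: $335,338 × 0.00643 = $2,156.22334
Pellston School District: $335,338 × 0.02278 = $7,638.99964
Quailridge County: $335,338 × 0.00565 = $1,894.6597
Total = $2,156.22334 + $7,638.99964 + $1,894.6597 = $11,689.88268

$11,689.88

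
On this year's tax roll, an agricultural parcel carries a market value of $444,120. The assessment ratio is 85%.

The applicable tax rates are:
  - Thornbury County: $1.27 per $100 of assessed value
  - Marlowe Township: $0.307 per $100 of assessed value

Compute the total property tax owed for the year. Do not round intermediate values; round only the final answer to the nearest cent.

$5,953.21

Assessed value = $444,120 × 0.85 = $377,502
Thornbury County: $377,502 × 0.0127 = $4,794.2754
Marlowe Township: $377,502 × 0.00307 = $1,158.93114
Total = $4,794.2754 + $1,158.93114 = $5,953.20654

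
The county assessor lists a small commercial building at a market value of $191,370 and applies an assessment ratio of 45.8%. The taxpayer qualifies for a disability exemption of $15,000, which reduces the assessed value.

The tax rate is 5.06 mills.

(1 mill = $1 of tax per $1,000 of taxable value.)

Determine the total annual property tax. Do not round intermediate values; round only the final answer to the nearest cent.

Assessed value = $191,370 × 0.458 = $87,647.46
Taxable value = $87,647.46 − $15,000 = $72,647.46
Tax = $72,647.46 × 0.00506 = $367.5961476

$367.60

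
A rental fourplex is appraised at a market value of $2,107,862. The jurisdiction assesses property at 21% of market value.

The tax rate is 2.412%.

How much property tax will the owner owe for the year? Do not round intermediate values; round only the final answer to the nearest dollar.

Assessed value = $2,107,862 × 0.21 = $442,651.02
Tax = $442,651.02 × 0.02412 = $10,676.7426024

$10,677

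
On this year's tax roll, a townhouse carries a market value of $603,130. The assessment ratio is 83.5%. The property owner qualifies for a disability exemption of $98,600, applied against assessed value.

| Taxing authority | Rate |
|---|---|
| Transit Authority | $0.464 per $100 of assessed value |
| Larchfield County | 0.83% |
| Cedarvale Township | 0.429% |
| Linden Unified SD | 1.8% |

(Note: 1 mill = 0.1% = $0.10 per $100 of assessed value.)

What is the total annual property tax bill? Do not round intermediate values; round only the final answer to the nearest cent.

$14,268.63

Assessed value = $603,130 × 0.835 = $503,613.55
Taxable value = $503,613.55 − $98,600 = $405,013.55
Transit Authority: $405,013.55 × 0.00464 = $1,879.262872
Larchfield County: $405,013.55 × 0.0083 = $3,361.612465
Cedarvale Township: $405,013.55 × 0.00429 = $1,737.5081295
Linden Unified SD: $405,013.55 × 0.018 = $7,290.2439
Total = $14,268.6273665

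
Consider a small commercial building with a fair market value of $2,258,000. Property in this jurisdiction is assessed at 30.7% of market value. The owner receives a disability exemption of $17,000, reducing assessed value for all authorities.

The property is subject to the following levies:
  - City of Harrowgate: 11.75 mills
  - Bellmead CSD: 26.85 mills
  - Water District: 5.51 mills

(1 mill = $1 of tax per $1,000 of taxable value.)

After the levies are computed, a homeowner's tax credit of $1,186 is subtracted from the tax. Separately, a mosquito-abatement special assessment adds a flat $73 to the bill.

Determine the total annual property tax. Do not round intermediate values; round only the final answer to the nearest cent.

Assessed value = $2,258,000 × 0.307 = $693,206
Taxable value = $693,206 − $17,000 = $676,206
City of Harrowgate: $676,206 × 0.01175 = $7,945.4205
Bellmead CSD: $676,206 × 0.02685 = $18,156.1311
Water District: $676,206 × 0.00551 = $3,725.89506
Levies subtotal = $29,827.44666
After credit = $29,827.44666 − $1,186 = $28,641.44666
Total = $28,641.44666 + $73 = $28,714.44666

$28,714.45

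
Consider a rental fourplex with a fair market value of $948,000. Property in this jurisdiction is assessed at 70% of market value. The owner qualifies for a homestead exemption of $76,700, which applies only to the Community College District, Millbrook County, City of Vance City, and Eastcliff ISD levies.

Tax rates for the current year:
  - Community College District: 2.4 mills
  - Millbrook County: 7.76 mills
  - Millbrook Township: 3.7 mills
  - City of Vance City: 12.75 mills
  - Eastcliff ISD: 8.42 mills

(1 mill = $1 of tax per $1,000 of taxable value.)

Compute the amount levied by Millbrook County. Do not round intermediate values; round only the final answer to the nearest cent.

$4,554.34

Assessed value = $948,000 × 0.7 = $663,600
Millbrook County taxable value = $663,600 − $76,700 = $586,900
Millbrook County levy = $586,900 × 0.00776 = $4,554.344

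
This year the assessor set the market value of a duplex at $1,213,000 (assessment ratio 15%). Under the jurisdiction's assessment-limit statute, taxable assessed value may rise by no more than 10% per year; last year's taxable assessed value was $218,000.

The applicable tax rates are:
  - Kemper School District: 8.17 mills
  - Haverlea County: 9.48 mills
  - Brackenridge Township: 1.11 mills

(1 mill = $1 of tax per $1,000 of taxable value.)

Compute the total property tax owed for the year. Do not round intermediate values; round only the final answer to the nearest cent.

$3,413.38

Uncapped assessed value = $1,213,000 × 0.15 = $181,950
Cap limit = $218,000 × 1.1 = $239,800
Taxable assessed value = min($181,950, $239,800) = $181,950 (cap does not bind)
Kemper School District: $181,950 × 0.00817 = $1,486.5315
Haverlea County: $181,950 × 0.00948 = $1,724.886
Brackenridge Township: $181,950 × 0.00111 = $201.9645
Total = $3,413.382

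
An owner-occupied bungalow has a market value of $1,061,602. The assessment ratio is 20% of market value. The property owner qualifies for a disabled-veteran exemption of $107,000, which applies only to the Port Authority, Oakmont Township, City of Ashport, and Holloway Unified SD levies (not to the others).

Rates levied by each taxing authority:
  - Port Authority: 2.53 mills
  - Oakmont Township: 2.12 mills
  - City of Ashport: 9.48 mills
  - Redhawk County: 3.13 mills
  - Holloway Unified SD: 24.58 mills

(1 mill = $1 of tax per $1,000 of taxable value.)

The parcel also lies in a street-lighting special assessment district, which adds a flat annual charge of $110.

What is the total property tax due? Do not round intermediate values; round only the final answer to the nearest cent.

Assessed value = $1,061,602 × 0.2 = $212,320.4
Port Authority: ($212,320.4 − $107,000) × 0.00253 = $105,320.4 × 0.00253 = $266.460612
Oakmont Township: ($212,320.4 − $107,000) × 0.00212 = $105,320.4 × 0.00212 = $223.279248
City of Ashport: ($212,320.4 − $107,000) × 0.00948 = $105,320.4 × 0.00948 = $998.437392
Redhawk County: $212,320.4 × 0.00313 = $664.562852
Holloway Unified SD: ($212,320.4 − $107,000) × 0.02458 = $105,320.4 × 0.02458 = $2,588.775432
Levies subtotal = $4,741.515536
Total = $4,741.515536 + $110 = $4,851.515536

$4,851.52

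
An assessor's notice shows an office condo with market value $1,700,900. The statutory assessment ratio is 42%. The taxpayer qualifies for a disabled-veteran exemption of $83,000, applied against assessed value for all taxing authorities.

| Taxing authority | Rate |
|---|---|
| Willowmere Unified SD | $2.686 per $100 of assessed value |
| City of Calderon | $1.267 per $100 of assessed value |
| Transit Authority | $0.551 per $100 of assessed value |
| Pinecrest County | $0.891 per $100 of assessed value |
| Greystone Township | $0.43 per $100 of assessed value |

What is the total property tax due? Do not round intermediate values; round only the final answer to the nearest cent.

$36,777.77

Assessed value = $1,700,900 × 0.42 = $714,378
Taxable value = $714,378 − $83,000 = $631,378
Willowmere Unified SD: $631,378 × 0.02686 = $16,958.81308
City of Calderon: $631,378 × 0.01267 = $7,999.55926
Transit Authority: $631,378 × 0.00551 = $3,478.89278
Pinecrest County: $631,378 × 0.00891 = $5,625.57798
Greystone Township: $631,378 × 0.0043 = $2,714.9254
Total = $16,958.81308 + $7,999.55926 + $3,478.89278 + $5,625.57798 + $2,714.9254 = $36,777.7685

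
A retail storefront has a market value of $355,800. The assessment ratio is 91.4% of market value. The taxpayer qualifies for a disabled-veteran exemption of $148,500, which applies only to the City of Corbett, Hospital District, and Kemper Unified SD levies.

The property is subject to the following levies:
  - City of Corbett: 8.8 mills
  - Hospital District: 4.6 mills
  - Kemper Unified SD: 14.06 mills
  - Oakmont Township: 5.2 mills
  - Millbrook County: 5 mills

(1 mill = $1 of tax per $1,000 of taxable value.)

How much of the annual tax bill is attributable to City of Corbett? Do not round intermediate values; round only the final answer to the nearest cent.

Assessed value = $355,800 × 0.914 = $325,201.2
City of Corbett taxable value = $325,201.2 − $148,500 = $176,701.2
City of Corbett levy = $176,701.2 × 0.0088 = $1,554.97056

$1,554.97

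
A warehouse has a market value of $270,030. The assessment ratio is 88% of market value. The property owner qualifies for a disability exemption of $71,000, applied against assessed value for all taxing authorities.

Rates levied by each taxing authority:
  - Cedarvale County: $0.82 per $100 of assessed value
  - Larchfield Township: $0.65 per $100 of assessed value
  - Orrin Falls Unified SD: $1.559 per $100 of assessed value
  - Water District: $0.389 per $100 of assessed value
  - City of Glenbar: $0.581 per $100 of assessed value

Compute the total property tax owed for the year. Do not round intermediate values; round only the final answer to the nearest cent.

Assessed value = $270,030 × 0.88 = $237,626.4
Taxable value = $237,626.4 − $71,000 = $166,626.4
Cedarvale County: $166,626.4 × 0.0082 = $1,366.33648
Larchfield Township: $166,626.4 × 0.0065 = $1,083.0716
Orrin Falls Unified SD: $166,626.4 × 0.01559 = $2,597.705576
Water District: $166,626.4 × 0.00389 = $648.176696
City of Glenbar: $166,626.4 × 0.00581 = $968.099384
Total = $1,366.33648 + $1,083.0716 + $2,597.705576 + $648.176696 + $968.099384 = $6,663.389736

$6,663.39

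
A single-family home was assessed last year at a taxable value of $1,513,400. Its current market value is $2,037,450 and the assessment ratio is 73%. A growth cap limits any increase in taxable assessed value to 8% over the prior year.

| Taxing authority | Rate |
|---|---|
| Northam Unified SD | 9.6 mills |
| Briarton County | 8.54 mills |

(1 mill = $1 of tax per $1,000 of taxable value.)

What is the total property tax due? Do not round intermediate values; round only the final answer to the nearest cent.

$26,980.32

Uncapped assessed value = $2,037,450 × 0.73 = $1,487,338.5
Cap limit = $1,513,400 × 1.08 = $1,634,472
Taxable assessed value = min($1,487,338.5, $1,634,472) = $1,487,338.5 (cap does not bind)
Northam Unified SD: $1,487,338.5 × 0.0096 = $14,278.4496
Briarton County: $1,487,338.5 × 0.00854 = $12,701.87079
Total = $26,980.32039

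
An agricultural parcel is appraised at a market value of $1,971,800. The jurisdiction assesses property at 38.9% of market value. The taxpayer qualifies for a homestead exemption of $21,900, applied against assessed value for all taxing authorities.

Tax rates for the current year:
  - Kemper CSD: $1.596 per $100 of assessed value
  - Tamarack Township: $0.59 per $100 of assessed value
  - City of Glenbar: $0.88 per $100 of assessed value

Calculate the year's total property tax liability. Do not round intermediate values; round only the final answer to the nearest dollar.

$22,846

Assessed value = $1,971,800 × 0.389 = $767,030.2
Taxable value = $767,030.2 − $21,900 = $745,130.2
Kemper CSD: $745,130.2 × 0.01596 = $11,892.277992
Tamarack Township: $745,130.2 × 0.0059 = $4,396.26818
City of Glenbar: $745,130.2 × 0.0088 = $6,557.14576
Total = $11,892.277992 + $4,396.26818 + $6,557.14576 = $22,845.691932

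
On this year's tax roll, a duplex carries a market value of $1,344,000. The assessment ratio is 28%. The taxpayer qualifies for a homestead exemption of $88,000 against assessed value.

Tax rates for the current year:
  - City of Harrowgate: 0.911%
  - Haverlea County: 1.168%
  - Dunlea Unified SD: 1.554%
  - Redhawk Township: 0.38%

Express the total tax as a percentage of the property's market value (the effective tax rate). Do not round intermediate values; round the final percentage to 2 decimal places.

Assessed value = $1,344,000 × 0.28 = $376,320
Taxable value = $376,320 − $88,000 = $288,320
City of Harrowgate: $288,320 × 0.00911 = $2,626.5952
Haverlea County: $288,320 × 0.01168 = $3,367.5776
Dunlea Unified SD: $288,320 × 0.01554 = $4,480.4928
Redhawk Township: $288,320 × 0.0038 = $1,095.616
Total tax = $11,570.2816
Effective rate = $11,570.2816 ÷ $1,344,000 = 0.86% of market value

0.86%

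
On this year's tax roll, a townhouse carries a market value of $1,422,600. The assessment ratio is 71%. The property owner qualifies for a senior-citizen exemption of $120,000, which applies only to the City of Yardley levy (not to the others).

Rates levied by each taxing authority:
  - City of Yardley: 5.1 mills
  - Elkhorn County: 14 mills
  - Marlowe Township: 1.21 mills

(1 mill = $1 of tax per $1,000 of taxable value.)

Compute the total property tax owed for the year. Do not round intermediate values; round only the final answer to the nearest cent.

$19,902.03

Assessed value = $1,422,600 × 0.71 = $1,010,046
City of Yardley: ($1,010,046 − $120,000) × 0.0051 = $890,046 × 0.0051 = $4,539.2346
Elkhorn County: $1,010,046 × 0.014 = $14,140.644
Marlowe Township: $1,010,046 × 0.00121 = $1,222.15566
Total = $19,902.03426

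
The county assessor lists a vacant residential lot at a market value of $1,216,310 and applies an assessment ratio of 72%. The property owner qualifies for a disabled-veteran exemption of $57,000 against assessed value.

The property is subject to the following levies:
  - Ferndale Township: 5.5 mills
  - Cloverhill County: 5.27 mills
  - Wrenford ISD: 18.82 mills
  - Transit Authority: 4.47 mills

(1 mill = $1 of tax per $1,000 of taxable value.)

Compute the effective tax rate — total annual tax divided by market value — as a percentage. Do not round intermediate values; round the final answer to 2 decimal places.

Assessed value = $1,216,310 × 0.72 = $875,743.2
Taxable value = $875,743.2 − $57,000 = $818,743.2
Ferndale Township: $818,743.2 × 0.0055 = $4,503.0876
Cloverhill County: $818,743.2 × 0.00527 = $4,314.776664
Wrenford ISD: $818,743.2 × 0.01882 = $15,408.747024
Transit Authority: $818,743.2 × 0.00447 = $3,659.782104
Total tax = $27,886.393392
Effective rate = $27,886.393392 ÷ $1,216,310 = 2.29% of market value

2.29%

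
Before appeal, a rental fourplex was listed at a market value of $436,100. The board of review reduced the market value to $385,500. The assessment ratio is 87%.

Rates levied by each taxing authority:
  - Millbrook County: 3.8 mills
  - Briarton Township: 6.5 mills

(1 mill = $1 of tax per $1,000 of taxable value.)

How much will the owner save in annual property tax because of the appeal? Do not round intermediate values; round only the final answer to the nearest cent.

Old assessed value = $436,100 × 0.87 = $379,407
New assessed value = $385,500 × 0.87 = $335,385
Combined rate = 0.0038 + 0.0065 = 0.0103
Old tax = $379,407 × 0.0103 = $3,907.8921
New tax = $335,385 × 0.0103 = $3,454.4655
Reduction = $3,907.8921 − $3,454.4655 = $453.4266

$453.43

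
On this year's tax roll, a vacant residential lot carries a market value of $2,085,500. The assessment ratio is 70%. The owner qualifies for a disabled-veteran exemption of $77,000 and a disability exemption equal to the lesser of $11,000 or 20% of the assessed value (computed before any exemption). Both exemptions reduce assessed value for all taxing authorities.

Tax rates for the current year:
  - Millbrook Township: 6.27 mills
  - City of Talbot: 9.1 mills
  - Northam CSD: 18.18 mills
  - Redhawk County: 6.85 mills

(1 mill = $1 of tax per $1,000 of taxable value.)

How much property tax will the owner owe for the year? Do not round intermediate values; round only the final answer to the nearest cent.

$55,422.74

Assessed value = $2,085,500 × 0.7 = $1,459,850
Disability exemption = min($11,000, 20% × $1,459,850) = min($11,000, $291,970) = $11,000 (dollar cap binds)
Taxable value = $1,459,850 − $77,000 − $11,000 = $1,371,850
Millbrook Township: $1,371,850 × 0.00627 = $8,601.4995
City of Talbot: $1,371,850 × 0.0091 = $12,483.835
Northam CSD: $1,371,850 × 0.01818 = $24,940.233
Redhawk County: $1,371,850 × 0.00685 = $9,397.1725
Total = $55,422.74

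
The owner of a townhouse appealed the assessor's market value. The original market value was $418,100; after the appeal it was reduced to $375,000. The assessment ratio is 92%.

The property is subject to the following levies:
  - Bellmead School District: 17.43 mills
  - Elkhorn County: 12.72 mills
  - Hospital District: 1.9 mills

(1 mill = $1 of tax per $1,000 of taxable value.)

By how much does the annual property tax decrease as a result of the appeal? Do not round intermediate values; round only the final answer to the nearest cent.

Old assessed value = $418,100 × 0.92 = $384,652
New assessed value = $375,000 × 0.92 = $345,000
Combined rate = 0.01743 + 0.01272 + 0.0019 = 0.03205
Old tax = $384,652 × 0.03205 = $12,328.0966
New tax = $345,000 × 0.03205 = $11,057.25
Reduction = $12,328.0966 − $11,057.25 = $1,270.8466

$1,270.85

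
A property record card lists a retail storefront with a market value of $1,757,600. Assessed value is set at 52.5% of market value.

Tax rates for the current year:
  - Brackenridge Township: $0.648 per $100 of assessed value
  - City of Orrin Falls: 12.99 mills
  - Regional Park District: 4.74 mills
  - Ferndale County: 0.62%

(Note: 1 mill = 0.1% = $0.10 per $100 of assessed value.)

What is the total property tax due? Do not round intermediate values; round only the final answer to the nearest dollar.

Assessed value = $1,757,600 × 0.525 = $922,740
Brackenridge Township: $922,740 × 0.00648 = $5,979.3552
City of Orrin Falls: $922,740 × 0.01299 = $11,986.3926
Regional Park District: $922,740 × 0.00474 = $4,373.7876
Ferndale County: $922,740 × 0.0062 = $5,720.988
Total = $28,060.5234

$28,061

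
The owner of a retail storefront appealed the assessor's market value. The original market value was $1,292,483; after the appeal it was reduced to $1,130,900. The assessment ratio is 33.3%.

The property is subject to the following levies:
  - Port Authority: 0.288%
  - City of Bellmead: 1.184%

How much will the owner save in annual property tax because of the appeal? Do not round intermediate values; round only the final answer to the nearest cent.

$792.04

Old assessed value = $1,292,483 × 0.333 = $430,396.839
New assessed value = $1,130,900 × 0.333 = $376,589.7
Combined rate = 0.00288 + 0.01184 = 0.01472
Old tax = $430,396.839 × 0.01472 = $6,335.44147008
New tax = $376,589.7 × 0.01472 = $5,543.400384
Reduction = $6,335.44147008 − $5,543.400384 = $792.04108608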